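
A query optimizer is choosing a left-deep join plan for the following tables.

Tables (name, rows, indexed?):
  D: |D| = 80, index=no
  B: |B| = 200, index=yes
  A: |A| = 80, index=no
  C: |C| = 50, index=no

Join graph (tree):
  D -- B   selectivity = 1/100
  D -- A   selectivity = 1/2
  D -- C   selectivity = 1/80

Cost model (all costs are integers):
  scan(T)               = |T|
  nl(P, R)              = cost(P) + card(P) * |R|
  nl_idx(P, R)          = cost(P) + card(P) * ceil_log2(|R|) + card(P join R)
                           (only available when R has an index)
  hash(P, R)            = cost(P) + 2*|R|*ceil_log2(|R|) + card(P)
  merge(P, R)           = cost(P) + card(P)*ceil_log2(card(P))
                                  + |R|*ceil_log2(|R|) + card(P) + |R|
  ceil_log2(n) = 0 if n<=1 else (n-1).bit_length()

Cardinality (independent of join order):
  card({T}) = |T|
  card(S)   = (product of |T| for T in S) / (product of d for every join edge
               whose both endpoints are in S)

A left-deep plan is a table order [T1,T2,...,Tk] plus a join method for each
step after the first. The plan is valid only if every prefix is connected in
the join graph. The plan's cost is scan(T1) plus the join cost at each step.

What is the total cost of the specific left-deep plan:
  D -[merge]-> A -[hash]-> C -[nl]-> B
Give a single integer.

step 1: scan D: cost=80, card=80
step 2: join A via merge
    card(P join A) = 80*80/(2) = 3200
    cost = 80 + 80*7 + 80*7 + 80 + 80 = 1360
step 3: join C via hash
    card(P join C) = 3200*50/(80) = 2000
    cost = 1360 + 2*50*6 + 3200 = 5160
step 4: join B via nl
    card(P join B) = 2000*200/(100) = 4000
    cost = 5160 + 2000*200 = 405160

405160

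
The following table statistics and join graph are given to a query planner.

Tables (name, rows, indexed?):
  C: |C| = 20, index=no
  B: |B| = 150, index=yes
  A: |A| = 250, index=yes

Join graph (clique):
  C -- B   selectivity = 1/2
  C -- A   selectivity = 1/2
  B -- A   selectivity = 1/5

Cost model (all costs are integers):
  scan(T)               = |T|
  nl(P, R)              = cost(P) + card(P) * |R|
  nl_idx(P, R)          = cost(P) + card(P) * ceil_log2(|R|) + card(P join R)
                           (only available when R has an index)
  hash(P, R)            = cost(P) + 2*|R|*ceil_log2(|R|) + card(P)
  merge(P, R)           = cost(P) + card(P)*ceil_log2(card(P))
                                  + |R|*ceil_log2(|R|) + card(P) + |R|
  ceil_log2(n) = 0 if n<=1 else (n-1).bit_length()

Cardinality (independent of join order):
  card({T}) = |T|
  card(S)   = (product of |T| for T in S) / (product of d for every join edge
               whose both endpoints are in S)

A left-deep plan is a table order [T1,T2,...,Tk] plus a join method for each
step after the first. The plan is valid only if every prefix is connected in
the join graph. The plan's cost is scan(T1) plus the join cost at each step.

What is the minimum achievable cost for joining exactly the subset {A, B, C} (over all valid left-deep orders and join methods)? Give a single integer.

5600

Selinger DP over subsets of {A,B,C}:
  {C}: scan cost=20, card=20
  {B}: scan cost=150, card=150
  {A}: scan cost=250, card=250
  {BC}: card=1500; try (C,hash)→500, (B,merge)→1490, (C,merge)→1620, (B,nl_idx)→1680, (B,hash)→2440, (B,nl)→3020 …(+1); best=500 via (C,hash)
  {AC}: card=2500; try (C,hash)→700, (A,merge)→2390, (C,merge)→2620, (A,nl_idx)→2680, (A,hash)→4040, (A,nl)→5020 …(+1); best=700 via (C,hash)
  {AB}: card=7500; try (B,hash)→2900, (A,merge)→3750, (B,merge)→3850, (A,hash)→4300, (A,nl_idx)→8850, (B,nl_idx)→9750 …(+2); best=2900 via (B,hash)
  {ABC}: card=37500; try (B,hash)→5600, (A,hash)→6000, (C,hash)→10600, (A,merge)→20750, (B,merge)→34550, (A,nl_idx)→50000 …(+5); best=5600 via (B,hash)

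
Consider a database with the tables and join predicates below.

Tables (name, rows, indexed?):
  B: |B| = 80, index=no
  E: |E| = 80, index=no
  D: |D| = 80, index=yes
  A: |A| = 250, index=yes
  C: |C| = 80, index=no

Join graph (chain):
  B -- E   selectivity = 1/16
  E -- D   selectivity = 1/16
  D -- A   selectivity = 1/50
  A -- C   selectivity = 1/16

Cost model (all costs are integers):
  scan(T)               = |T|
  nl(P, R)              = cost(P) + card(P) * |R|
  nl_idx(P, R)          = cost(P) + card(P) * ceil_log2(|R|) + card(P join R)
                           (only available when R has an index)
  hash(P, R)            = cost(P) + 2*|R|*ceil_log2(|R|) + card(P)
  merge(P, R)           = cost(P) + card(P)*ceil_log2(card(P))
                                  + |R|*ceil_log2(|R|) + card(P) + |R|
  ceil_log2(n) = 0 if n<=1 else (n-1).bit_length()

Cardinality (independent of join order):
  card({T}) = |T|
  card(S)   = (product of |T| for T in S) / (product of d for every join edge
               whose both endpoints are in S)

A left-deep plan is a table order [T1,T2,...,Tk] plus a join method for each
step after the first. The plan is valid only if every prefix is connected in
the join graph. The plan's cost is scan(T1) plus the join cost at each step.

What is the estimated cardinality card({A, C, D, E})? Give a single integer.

Tables in S: A(250), C(80), D(80), E(80)
Edges inside S: E-D(d=16), D-A(d=50), A-C(d=16)
numerator = 250 * 80 * 80 * 80 = 128000000
denominator = 16 * 50 * 16 = 12800
card(S) = 128000000 / 12800 = 10000

10000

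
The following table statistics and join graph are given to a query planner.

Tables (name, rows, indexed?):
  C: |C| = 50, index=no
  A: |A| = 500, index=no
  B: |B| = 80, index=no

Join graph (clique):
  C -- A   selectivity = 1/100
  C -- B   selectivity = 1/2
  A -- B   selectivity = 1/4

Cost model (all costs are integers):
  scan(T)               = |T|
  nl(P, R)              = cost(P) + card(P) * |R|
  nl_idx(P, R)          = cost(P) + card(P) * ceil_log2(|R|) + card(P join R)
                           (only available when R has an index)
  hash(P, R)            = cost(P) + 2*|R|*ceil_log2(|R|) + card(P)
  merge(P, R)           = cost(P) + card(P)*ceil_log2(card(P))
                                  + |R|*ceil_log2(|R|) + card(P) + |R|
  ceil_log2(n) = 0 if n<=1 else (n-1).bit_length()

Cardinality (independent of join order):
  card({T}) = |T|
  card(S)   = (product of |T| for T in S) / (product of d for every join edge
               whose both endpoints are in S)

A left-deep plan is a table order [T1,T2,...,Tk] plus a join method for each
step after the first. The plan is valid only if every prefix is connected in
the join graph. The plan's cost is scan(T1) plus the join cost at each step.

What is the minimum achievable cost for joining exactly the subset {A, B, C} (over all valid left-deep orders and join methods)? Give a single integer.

Selinger DP over subsets of {A,B,C}:
  {C}: scan cost=50, card=50
  {A}: scan cost=500, card=500
  {B}: scan cost=80, card=80
  {AC}: card=250; try (C,hash)→1600, (A,merge)→5400, (C,merge)→5850, (A,hash)→9100, (A,nl)→25050, (C,nl)→25500; best=1600 via (C,hash)
  {BC}: card=2000; try (C,hash)→760, (B,merge)→1040, (C,merge)→1070, (B,hash)→1220, (B,nl)→4050, (C,nl)→4080; best=760 via (C,hash)
  {AB}: card=10000; try (B,hash)→2120, (A,merge)→5720, (B,merge)→6140, (A,hash)→9160, (A,nl)→40080, (B,nl)→40500; best=2120 via (B,hash)
  {ABC}: card=2500; try (B,hash)→2970, (B,merge)→4490, (A,hash)→11760, (C,hash)→12720, (B,nl)→21600, (A,merge)→29760 …(+3); best=2970 via (B,hash)

2970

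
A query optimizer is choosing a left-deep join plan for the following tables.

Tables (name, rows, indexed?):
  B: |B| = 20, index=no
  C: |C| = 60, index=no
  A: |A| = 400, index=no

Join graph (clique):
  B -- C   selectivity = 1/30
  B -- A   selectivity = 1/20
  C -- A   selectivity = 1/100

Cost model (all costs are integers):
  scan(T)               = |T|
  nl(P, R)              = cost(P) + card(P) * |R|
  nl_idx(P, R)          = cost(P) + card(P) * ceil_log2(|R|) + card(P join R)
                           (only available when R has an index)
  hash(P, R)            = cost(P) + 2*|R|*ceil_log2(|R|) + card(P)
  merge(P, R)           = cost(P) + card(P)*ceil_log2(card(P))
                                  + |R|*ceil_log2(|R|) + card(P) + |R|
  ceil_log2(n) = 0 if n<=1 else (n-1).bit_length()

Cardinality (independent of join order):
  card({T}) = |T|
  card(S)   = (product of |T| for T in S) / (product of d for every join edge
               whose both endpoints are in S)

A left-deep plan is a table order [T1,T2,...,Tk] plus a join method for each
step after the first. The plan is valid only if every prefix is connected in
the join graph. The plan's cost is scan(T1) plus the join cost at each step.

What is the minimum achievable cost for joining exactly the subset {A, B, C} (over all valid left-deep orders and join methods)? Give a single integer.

1960

Selinger DP over subsets of {A,B,C}:
  {B}: scan cost=20, card=20
  {C}: scan cost=60, card=60
  {A}: scan cost=400, card=400
  {BC}: card=40; try (B,hash)→320, (C,merge)→560, (B,merge)→600, (C,hash)→760, (C,nl)→1220, (B,nl)→1260; best=320 via (B,hash)
  {AB}: card=400; try (B,hash)→1000, (A,merge)→4140, (B,merge)→4520, (A,hash)→7240, (A,nl)→8020, (B,nl)→8400; best=1000 via (B,hash)
  {AC}: card=240; try (C,hash)→1520, (A,merge)→4480, (C,merge)→4820, (A,hash)→7320, (A,nl)→24060, (C,nl)→24400; best=1520 via (C,hash)
  {ABC}: card=8; try (B,hash)→1960, (C,hash)→2120, (B,merge)→3800, (A,merge)→4600, (C,merge)→5420, (B,nl)→6320 …(+3); best=1960 via (B,hash)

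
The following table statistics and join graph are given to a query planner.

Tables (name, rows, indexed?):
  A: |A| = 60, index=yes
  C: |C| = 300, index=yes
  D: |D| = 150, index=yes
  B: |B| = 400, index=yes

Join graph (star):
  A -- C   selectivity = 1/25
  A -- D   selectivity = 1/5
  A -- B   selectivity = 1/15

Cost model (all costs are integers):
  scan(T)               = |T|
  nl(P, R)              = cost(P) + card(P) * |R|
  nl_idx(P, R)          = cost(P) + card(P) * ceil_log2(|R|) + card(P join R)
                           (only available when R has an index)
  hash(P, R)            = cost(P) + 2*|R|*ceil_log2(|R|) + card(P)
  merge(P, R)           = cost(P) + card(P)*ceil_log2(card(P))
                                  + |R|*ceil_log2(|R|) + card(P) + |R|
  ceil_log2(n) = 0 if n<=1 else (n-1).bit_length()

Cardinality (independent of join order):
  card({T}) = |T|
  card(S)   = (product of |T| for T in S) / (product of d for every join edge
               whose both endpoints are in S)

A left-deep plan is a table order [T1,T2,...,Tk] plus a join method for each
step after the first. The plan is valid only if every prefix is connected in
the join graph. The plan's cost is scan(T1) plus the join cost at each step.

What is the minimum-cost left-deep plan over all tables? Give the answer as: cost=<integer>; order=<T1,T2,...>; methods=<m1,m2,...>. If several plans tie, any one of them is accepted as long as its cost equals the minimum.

Selinger DP (subsets sized 1..n):
  {A}: scan cost=60, card=60
  {C}: scan cost=300, card=300
  {D}: scan cost=150, card=150
  {B}: scan cost=400, card=400
  {AC}: card=720; try (C,nl_idx)→1320, (A,hash)→1320, (A,nl_idx)→2820, (C,merge)→3480, (A,merge)→3720, (C,hash)→5520 …(+2); best=1320 via (C,nl_idx)
  {AD}: card=1800; try (A,hash)→1020, (D,merge)→1830, (A,merge)→1920, (D,nl_idx)→2340, (D,hash)→2520, (A,nl_idx)→2850 …(+2); best=1020 via (A,hash)
  {AB}: card=1600; try (A,hash)→1520, (B,nl_idx)→2200, (A,nl_idx)→4400, (B,merge)→4480, (A,merge)→4820, (B,hash)→7320 …(+2); best=1520 via (A,hash)
  {ACD}: card=21600; try (D,hash)→4440, (C,hash)→8220, (D,merge)→10590, (C,merge)→25620, (D,nl_idx)→28680, (C,nl_idx)→38820 …(+2); best=4440 via (D,hash)
  {ABC}: card=19200; try (C,hash)→8520, (B,hash)→9240, (B,merge)→13240, (C,merge)→23720, (B,nl_idx)→27000, (C,nl_idx)→35120 …(+2); best=8520 via (C,hash)
  {ABD}: card=48000; try (D,hash)→5520, (B,hash)→10020, (D,merge)→22070, (B,merge)→26620, (D,nl_idx)→62320, (B,nl_idx)→65220 …(+2); best=5520 via (D,hash)
  {ABCD}: card=576000; try (D,hash)→30120, (B,hash)→33240, (C,hash)→58920, (D,merge)→317070, (B,merge)→354040, (D,nl_idx)→738120 …(+6); best=30120 via (D,hash)

cost=30120; order=B,A,C,D; methods=hash,hash,hash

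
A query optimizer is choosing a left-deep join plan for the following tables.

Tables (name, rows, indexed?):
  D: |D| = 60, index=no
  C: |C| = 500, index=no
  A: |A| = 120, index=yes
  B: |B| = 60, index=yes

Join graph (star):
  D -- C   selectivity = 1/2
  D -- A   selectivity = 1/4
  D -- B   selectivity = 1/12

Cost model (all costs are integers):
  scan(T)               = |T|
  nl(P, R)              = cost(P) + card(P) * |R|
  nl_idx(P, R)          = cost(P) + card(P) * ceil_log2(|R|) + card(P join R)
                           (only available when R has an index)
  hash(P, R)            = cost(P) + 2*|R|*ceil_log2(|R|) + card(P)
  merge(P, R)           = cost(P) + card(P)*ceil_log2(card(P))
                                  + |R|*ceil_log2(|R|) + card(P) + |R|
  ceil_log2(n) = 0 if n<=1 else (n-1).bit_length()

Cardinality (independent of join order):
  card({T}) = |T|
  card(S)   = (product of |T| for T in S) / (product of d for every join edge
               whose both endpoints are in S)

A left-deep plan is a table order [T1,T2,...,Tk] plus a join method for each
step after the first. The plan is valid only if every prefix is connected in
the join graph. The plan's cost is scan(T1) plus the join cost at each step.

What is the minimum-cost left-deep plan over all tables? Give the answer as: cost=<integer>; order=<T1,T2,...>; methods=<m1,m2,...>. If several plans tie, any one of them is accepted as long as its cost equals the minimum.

cost=20700; order=D,B,A,C; methods=nl_idx,hash,hash

Selinger DP (subsets sized 1..n):
  {D}: scan cost=60, card=60
  {C}: scan cost=500, card=500
  {A}: scan cost=120, card=120
  {B}: scan cost=60, card=60
  {CD}: card=15000; try (D,hash)→1720, (C,merge)→5480, (D,merge)→5920, (C,hash)→9120, (C,nl)→30060, (D,nl)→30500; best=1720 via (D,hash)
  {AD}: card=1800; try (D,hash)→960, (A,merge)→1440, (D,merge)→1500, (A,hash)→1800, (A,nl_idx)→2280, (A,nl)→7260 …(+1); best=960 via (D,hash)
  {BD}: card=300; try (B,nl_idx)→720, (D,hash)→840, (B,hash)→840, (D,merge)→900, (B,merge)→900, (D,nl)→3660 …(+1); best=720 via (B,nl_idx)
  {ACD}: card=450000; try (C,hash)→11760, (A,hash)→18400, (C,merge)→27560, (A,merge)→227680, (A,nl_idx)→556720, (C,nl)→900960 …(+1); best=11760 via (C,hash)
  {BCD}: card=75000; try (C,merge)→8720, (C,hash)→10020, (B,hash)→17440, (C,nl)→150720, (B,nl_idx)→166720, (B,merge)→227140 …(+1); best=8720 via (C,merge)
  {ABD}: card=9000; try (A,hash)→2700, (B,hash)→3480, (A,merge)→4680, (A,nl_idx)→11820, (B,nl_idx)→20760, (B,merge)→22980 …(+2); best=2700 via (A,hash)
  {ABCD}: card=2250000; try (C,hash)→20700, (A,hash)→85400, (C,merge)→142700, (B,hash)→462480, (A,merge)→1359680, (A,nl_idx)→2783720 …(+5); best=20700 via (C,hash)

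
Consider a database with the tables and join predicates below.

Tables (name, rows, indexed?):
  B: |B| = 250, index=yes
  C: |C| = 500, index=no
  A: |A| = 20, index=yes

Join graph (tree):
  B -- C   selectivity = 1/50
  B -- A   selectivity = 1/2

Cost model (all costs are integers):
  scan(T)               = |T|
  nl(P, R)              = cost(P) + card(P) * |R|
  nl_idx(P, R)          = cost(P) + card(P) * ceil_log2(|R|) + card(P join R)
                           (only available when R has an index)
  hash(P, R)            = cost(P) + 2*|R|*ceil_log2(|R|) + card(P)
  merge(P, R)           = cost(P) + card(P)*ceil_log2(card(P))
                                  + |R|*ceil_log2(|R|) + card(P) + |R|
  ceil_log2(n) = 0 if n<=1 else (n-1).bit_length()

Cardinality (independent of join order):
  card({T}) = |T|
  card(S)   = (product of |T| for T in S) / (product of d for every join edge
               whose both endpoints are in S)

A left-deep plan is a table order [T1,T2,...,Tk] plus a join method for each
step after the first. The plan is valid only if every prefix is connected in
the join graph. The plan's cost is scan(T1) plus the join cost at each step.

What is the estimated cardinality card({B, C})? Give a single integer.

Tables in S: B(250), C(500)
Edges inside S: B-C(d=50)
numerator = 250 * 500 = 125000
denominator = 50 = 50
card(S) = 125000 / 50 = 2500

2500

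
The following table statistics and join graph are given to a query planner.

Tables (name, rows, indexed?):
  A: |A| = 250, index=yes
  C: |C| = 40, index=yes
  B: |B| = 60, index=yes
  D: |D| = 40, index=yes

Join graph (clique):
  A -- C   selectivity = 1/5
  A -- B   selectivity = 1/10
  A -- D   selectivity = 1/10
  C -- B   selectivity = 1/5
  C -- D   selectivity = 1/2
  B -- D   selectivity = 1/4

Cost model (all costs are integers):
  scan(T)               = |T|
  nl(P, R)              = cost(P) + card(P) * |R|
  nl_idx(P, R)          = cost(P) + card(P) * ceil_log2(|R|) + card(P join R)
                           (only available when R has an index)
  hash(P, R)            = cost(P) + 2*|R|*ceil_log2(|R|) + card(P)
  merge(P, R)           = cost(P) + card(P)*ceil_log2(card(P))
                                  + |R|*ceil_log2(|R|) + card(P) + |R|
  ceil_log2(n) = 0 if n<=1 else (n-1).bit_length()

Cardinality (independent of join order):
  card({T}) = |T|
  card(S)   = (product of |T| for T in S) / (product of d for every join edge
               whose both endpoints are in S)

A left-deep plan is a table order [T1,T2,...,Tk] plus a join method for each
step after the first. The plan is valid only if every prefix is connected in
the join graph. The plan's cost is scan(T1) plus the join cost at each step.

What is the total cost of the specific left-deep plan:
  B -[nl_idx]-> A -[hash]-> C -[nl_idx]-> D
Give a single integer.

step 1: scan B: cost=60, card=60
step 2: join A via nl_idx
    card(P join A) = 60*250/(10) = 1500
    cost = 60 + 60*8 + 1500 = 2040
step 3: join C via hash
    card(P join C) = 1500*40/(5*5) = 2400
    cost = 2040 + 2*40*6 + 1500 = 4020
step 4: join D via nl_idx
    card(P join D) = 2400*40/(10*2*4) = 1200
    cost = 4020 + 2400*6 + 1200 = 19620

19620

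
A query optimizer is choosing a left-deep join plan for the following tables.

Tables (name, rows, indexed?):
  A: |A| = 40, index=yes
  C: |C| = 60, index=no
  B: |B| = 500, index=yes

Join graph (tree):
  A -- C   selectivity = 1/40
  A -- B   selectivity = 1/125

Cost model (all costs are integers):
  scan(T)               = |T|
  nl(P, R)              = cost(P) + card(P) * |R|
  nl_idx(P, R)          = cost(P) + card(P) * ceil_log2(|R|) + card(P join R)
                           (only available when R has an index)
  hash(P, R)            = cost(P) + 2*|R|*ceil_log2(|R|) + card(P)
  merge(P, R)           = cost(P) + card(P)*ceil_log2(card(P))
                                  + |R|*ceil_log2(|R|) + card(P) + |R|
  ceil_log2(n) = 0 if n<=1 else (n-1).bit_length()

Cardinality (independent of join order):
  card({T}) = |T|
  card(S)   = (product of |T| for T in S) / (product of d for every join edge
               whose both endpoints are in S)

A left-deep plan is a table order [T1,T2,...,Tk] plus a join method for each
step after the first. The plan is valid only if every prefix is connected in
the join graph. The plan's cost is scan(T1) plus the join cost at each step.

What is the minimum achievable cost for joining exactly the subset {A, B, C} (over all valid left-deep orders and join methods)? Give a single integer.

1260

Selinger DP over subsets of {A,B,C}:
  {A}: scan cost=40, card=40
  {C}: scan cost=60, card=60
  {B}: scan cost=500, card=500
  {AC}: card=60; try (A,nl_idx)→480, (A,hash)→600, (C,merge)→740, (A,merge)→760, (C,hash)→800, (C,nl)→2440 …(+1); best=480 via (A,nl_idx)
  {AB}: card=160; try (B,nl_idx)→560, (A,hash)→1480, (A,nl_idx)→3660, (B,merge)→5320, (A,merge)→5780, (B,hash)→9080 …(+2); best=560 via (B,nl_idx)
  {ABC}: card=240; try (B,nl_idx)→1260, (C,hash)→1440, (C,merge)→2420, (B,merge)→5900, (B,hash)→9540, (C,nl)→10160 …(+1); best=1260 via (B,nl_idx)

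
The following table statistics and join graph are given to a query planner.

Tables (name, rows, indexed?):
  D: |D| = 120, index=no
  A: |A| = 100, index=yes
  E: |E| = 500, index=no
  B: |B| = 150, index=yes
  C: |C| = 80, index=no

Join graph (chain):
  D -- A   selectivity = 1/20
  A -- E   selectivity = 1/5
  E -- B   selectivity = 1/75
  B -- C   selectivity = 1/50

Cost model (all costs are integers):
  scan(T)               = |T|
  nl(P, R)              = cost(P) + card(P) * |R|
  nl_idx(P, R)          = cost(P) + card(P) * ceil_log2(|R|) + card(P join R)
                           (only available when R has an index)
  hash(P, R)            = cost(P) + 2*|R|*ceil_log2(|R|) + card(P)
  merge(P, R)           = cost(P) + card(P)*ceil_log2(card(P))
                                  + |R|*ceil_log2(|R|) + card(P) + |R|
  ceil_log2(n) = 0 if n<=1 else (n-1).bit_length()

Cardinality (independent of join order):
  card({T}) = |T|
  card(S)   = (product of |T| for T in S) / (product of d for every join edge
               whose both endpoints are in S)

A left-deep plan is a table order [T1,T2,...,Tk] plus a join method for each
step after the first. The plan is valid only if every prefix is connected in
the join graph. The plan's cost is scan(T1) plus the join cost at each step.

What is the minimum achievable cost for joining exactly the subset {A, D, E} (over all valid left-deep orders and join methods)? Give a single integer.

Selinger DP over subsets of {A,D,E}:
  {D}: scan cost=120, card=120
  {A}: scan cost=100, card=100
  {E}: scan cost=500, card=500
  {AD}: card=600; try (A,nl_idx)→1560, (A,hash)→1640, (D,merge)→1860, (D,hash)→1880, (A,merge)→1880, (D,nl)→12100 …(+1); best=1560 via (A,nl_idx)
  {AE}: card=10000; try (A,hash)→2400, (E,merge)→5900, (A,merge)→6300, (E,hash)→9200, (A,nl_idx)→14000, (E,nl)→50100 …(+1); best=2400 via (A,hash)
  {ADE}: card=60000; try (E,hash)→11160, (E,merge)→13160, (D,hash)→14080, (D,merge)→153360, (E,nl)→301560, (D,nl)→1202400; best=11160 via (E,hash)

11160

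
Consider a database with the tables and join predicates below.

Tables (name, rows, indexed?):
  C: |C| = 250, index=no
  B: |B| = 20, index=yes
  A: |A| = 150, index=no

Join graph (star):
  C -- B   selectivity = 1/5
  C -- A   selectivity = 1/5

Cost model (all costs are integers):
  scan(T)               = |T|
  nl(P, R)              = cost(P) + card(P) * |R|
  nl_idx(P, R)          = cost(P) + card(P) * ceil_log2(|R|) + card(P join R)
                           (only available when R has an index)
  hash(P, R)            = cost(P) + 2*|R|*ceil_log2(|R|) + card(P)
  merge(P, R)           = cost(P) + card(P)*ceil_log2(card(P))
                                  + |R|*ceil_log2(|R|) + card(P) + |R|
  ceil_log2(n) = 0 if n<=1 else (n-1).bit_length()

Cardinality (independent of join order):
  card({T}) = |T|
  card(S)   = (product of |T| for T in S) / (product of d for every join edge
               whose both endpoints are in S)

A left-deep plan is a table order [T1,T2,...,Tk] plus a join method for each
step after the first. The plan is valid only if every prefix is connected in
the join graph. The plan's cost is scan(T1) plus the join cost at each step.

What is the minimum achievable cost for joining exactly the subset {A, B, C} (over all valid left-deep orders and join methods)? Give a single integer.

Selinger DP over subsets of {A,B,C}:
  {C}: scan cost=250, card=250
  {B}: scan cost=20, card=20
  {A}: scan cost=150, card=150
  {BC}: card=1000; try (B,hash)→700, (C,merge)→2390, (B,nl_idx)→2500, (B,merge)→2620, (C,hash)→4040, (C,nl)→5020 …(+1); best=700 via (B,hash)
  {AC}: card=7500; try (A,hash)→2900, (C,merge)→3750, (A,merge)→3850, (C,hash)→4300, (C,nl)→37650, (A,nl)→37750; best=2900 via (A,hash)
  {ABC}: card=30000; try (A,hash)→4100, (B,hash)→10600, (A,merge)→13050, (B,nl_idx)→70400, (B,merge)→108020, (A,nl)→150700 …(+1); best=4100 via (A,hash)

4100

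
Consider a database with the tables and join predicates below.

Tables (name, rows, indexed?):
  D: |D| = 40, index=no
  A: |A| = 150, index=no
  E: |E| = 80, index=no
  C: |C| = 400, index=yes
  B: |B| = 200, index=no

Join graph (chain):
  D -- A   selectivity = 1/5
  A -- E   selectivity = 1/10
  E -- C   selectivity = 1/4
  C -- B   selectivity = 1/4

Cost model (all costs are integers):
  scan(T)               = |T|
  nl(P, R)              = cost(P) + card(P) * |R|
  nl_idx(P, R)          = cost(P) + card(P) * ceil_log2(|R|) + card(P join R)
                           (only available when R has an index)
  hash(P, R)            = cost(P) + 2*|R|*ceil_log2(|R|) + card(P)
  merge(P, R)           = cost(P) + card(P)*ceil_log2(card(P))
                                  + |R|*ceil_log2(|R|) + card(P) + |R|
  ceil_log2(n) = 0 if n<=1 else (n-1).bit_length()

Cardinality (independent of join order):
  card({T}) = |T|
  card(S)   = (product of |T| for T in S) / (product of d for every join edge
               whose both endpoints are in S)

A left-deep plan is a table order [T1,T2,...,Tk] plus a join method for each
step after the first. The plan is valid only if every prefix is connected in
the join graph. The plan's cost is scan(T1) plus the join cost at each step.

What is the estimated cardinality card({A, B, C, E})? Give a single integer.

Tables in S: A(150), B(200), C(400), E(80)
Edges inside S: A-E(d=10), E-C(d=4), C-B(d=4)
numerator = 150 * 200 * 400 * 80 = 960000000
denominator = 10 * 4 * 4 = 160
card(S) = 960000000 / 160 = 6000000

6000000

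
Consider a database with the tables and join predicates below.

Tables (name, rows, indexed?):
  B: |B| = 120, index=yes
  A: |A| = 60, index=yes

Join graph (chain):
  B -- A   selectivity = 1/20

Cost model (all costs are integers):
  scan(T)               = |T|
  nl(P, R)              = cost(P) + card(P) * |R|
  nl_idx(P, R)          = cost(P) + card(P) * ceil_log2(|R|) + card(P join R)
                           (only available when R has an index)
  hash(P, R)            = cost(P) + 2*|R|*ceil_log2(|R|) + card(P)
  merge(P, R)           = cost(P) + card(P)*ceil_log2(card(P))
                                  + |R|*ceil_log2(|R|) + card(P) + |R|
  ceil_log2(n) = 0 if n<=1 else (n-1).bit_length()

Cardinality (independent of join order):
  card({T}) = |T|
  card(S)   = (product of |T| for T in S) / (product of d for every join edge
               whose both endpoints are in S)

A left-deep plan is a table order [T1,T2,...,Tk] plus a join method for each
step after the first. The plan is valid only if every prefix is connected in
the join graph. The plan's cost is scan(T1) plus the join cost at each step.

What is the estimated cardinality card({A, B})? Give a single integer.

Tables in S: A(60), B(120)
Edges inside S: B-A(d=20)
numerator = 60 * 120 = 7200
denominator = 20 = 20
card(S) = 7200 / 20 = 360

360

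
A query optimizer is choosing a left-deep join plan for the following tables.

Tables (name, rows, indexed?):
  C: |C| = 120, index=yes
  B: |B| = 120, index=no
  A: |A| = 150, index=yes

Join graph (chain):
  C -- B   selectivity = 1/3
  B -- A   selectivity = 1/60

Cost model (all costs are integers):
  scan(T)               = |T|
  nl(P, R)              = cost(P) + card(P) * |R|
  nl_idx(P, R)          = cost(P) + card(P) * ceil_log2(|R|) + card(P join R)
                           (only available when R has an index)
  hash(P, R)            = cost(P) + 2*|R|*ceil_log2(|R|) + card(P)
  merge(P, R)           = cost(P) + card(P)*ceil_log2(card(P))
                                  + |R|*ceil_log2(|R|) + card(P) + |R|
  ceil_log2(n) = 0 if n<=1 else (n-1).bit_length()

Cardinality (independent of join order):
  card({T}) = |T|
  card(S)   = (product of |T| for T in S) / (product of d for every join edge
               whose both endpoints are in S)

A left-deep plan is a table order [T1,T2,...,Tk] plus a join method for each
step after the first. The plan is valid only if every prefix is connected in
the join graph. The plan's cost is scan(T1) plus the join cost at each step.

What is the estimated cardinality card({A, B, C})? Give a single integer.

12000

Tables in S: A(150), B(120), C(120)
Edges inside S: C-B(d=3), B-A(d=60)
numerator = 150 * 120 * 120 = 2160000
denominator = 3 * 60 = 180
card(S) = 2160000 / 180 = 12000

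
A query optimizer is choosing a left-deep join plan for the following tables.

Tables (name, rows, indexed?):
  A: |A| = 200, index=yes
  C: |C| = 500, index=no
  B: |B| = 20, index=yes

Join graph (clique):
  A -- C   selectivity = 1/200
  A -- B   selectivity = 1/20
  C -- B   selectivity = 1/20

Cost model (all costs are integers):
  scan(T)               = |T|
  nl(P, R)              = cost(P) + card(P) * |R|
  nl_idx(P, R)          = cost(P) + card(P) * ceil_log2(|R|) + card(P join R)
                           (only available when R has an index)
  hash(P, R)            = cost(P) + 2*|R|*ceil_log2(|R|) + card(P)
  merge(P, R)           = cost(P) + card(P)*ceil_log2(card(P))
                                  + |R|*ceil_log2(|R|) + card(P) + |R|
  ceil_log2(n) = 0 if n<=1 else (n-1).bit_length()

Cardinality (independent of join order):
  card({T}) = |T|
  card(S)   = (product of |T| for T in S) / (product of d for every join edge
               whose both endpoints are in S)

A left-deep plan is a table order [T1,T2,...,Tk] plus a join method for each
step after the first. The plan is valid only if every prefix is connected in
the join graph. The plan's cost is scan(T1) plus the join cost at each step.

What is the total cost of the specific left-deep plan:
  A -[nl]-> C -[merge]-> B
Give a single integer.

step 1: scan A: cost=200, card=200
step 2: join C via nl
    card(P join C) = 200*500/(200) = 500
    cost = 200 + 200*500 = 100200
step 3: join B via merge
    card(P join B) = 500*20/(20*20) = 25
    cost = 100200 + 500*9 + 20*5 + 500 + 20 = 105320

105320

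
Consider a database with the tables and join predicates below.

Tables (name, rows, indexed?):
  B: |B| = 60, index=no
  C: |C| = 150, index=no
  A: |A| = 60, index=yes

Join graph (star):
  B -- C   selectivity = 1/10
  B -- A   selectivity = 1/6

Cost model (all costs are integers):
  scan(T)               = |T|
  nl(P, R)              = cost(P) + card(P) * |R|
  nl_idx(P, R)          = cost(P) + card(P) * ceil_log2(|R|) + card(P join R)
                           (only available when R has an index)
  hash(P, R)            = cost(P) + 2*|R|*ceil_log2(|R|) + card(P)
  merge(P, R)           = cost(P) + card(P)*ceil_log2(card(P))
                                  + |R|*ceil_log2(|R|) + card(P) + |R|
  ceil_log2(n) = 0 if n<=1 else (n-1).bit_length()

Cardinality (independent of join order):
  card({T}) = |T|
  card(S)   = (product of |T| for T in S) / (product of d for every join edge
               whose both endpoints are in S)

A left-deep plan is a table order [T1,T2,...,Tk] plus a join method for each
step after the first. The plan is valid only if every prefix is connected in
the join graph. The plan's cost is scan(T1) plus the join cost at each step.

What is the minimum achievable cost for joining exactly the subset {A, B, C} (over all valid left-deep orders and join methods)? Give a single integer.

2640

Selinger DP over subsets of {A,B,C}:
  {B}: scan cost=60, card=60
  {C}: scan cost=150, card=150
  {A}: scan cost=60, card=60
  {BC}: card=900; try (B,hash)→1020, (C,merge)→1830, (B,merge)→1920, (C,hash)→2520, (C,nl)→9060, (B,nl)→9150; best=1020 via (B,hash)
  {AB}: card=600; try (B,hash)→840, (A,hash)→840, (B,merge)→900, (A,merge)→900, (A,nl_idx)→1020, (B,nl)→3660 …(+1); best=840 via (B,hash)
  {ABC}: card=9000; try (A,hash)→2640, (C,hash)→3840, (C,merge)→8790, (A,merge)→11340, (A,nl_idx)→15420, (A,nl)→55020 …(+1); best=2640 via (A,hash)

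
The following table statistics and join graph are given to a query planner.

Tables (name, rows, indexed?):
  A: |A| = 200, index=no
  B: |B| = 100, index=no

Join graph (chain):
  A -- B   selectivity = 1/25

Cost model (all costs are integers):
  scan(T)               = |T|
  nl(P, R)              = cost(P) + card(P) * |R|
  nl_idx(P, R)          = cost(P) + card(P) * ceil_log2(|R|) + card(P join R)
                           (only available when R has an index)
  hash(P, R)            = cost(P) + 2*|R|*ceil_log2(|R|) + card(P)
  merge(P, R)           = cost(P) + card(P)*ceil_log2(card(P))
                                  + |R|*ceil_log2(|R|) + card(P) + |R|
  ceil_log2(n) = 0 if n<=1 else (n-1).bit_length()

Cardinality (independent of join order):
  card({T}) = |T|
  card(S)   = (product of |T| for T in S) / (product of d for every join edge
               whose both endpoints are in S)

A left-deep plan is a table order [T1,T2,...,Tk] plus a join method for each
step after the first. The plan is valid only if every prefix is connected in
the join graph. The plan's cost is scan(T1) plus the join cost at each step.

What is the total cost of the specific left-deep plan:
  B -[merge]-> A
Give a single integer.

2700

step 1: scan B: cost=100, card=100
step 2: join A via merge
    card(P join A) = 100*200/(25) = 800
    cost = 100 + 100*7 + 200*8 + 100 + 200 = 2700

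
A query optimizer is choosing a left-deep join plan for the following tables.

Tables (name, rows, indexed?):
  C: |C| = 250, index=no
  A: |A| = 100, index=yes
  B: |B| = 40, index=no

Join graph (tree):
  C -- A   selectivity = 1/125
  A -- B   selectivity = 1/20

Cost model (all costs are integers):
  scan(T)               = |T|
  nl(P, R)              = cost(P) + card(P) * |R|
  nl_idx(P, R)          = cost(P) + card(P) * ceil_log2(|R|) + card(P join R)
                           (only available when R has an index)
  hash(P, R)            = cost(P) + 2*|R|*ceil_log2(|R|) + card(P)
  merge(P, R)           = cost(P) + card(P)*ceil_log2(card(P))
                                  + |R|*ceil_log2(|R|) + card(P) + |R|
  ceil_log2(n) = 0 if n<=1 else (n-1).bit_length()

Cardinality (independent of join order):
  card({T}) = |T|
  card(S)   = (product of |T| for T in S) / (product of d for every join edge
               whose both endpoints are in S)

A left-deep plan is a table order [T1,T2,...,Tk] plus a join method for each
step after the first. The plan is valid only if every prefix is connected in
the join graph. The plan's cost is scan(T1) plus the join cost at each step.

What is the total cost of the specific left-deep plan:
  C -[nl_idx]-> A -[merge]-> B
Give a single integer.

step 1: scan C: cost=250, card=250
step 2: join A via nl_idx
    card(P join A) = 250*100/(125) = 200
    cost = 250 + 250*7 + 200 = 2200
step 3: join B via merge
    card(P join B) = 200*40/(20) = 400
    cost = 2200 + 200*8 + 40*6 + 200 + 40 = 4280

4280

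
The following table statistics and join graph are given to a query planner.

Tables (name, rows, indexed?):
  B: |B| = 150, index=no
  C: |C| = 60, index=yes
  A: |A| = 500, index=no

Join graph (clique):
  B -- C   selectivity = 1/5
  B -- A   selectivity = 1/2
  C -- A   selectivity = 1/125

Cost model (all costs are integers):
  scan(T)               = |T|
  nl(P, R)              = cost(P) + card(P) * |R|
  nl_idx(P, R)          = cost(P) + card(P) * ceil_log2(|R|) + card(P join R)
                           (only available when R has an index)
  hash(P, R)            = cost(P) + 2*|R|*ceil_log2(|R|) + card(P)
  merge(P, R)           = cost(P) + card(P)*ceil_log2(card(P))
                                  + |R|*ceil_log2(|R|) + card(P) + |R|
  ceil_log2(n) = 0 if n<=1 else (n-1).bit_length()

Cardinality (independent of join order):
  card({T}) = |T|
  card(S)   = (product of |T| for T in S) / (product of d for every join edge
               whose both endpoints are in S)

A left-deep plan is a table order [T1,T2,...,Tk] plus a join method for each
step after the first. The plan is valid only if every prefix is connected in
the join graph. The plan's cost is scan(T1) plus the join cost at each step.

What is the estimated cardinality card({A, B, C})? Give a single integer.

3600

Tables in S: A(500), B(150), C(60)
Edges inside S: B-C(d=5), B-A(d=2), C-A(d=125)
numerator = 500 * 150 * 60 = 4500000
denominator = 5 * 2 * 125 = 1250
card(S) = 4500000 / 1250 = 3600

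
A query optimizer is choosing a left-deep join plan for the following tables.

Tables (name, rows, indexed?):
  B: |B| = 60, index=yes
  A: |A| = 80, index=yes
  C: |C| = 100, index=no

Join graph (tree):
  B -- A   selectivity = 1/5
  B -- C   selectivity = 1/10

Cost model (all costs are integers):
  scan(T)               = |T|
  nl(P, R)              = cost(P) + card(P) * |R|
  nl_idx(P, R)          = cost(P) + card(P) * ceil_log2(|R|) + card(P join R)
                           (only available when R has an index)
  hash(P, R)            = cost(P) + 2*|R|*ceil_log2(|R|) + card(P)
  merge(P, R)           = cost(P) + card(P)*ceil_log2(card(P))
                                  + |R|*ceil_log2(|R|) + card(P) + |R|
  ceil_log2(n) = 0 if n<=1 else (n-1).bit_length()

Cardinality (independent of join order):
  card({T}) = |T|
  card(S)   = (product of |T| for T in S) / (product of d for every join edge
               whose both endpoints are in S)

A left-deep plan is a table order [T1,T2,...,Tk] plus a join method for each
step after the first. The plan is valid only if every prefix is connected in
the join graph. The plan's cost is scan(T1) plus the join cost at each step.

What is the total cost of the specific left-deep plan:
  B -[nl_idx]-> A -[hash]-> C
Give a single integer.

3800

step 1: scan B: cost=60, card=60
step 2: join A via nl_idx
    card(P join A) = 60*80/(5) = 960
    cost = 60 + 60*7 + 960 = 1440
step 3: join C via hash
    card(P join C) = 960*100/(10) = 9600
    cost = 1440 + 2*100*7 + 960 = 3800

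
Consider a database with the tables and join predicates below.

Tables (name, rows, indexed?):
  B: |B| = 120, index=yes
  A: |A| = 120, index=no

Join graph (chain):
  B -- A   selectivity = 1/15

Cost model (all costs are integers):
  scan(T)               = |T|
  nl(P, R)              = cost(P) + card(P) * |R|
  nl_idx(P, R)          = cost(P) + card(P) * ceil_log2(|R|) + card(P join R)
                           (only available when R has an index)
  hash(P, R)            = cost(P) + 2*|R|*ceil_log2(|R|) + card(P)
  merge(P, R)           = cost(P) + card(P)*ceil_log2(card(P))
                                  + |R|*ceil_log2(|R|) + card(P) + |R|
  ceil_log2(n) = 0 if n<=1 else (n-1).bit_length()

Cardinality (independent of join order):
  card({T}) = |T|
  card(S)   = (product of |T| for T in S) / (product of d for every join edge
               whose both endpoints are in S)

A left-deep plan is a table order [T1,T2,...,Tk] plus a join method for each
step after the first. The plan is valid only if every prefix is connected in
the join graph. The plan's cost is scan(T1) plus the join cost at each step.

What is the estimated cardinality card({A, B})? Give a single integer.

960

Tables in S: A(120), B(120)
Edges inside S: B-A(d=15)
numerator = 120 * 120 = 14400
denominator = 15 = 15
card(S) = 14400 / 15 = 960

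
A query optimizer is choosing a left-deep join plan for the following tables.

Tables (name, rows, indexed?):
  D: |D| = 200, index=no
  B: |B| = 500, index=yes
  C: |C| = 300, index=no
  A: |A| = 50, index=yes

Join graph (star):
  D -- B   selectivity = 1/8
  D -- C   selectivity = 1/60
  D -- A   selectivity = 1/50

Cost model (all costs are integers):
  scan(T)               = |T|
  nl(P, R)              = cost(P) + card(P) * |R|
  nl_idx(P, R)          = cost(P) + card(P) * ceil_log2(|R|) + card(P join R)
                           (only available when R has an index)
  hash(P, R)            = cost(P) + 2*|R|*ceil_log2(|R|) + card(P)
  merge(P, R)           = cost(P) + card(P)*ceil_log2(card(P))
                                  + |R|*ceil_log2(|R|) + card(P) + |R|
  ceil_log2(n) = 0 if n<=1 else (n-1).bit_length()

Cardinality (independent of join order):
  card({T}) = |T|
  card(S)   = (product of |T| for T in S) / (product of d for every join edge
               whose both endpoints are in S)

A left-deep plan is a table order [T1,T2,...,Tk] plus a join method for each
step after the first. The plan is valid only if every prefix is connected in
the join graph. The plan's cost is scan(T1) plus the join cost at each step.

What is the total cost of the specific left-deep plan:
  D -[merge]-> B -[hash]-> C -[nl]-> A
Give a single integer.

step 1: scan D: cost=200, card=200
step 2: join B via merge
    card(P join B) = 200*500/(8) = 12500
    cost = 200 + 200*8 + 500*9 + 200 + 500 = 7000
step 3: join C via hash
    card(P join C) = 12500*300/(60) = 62500
    cost = 7000 + 2*300*9 + 12500 = 24900
step 4: join A via nl
    card(P join A) = 62500*50/(50) = 62500
    cost = 24900 + 62500*50 = 3149900

3149900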